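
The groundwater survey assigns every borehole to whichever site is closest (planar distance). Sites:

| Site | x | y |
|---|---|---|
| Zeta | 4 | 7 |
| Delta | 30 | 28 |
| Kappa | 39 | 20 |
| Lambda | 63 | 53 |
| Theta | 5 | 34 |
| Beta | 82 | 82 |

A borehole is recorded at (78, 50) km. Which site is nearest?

Lambda

Squared distances to each site:
Zeta: 7325.000; Delta: 2788.000; Kappa: 2421.000; Lambda: 234.000; Theta: 5585.000; Beta: 1040.000.
Minimum at Lambda.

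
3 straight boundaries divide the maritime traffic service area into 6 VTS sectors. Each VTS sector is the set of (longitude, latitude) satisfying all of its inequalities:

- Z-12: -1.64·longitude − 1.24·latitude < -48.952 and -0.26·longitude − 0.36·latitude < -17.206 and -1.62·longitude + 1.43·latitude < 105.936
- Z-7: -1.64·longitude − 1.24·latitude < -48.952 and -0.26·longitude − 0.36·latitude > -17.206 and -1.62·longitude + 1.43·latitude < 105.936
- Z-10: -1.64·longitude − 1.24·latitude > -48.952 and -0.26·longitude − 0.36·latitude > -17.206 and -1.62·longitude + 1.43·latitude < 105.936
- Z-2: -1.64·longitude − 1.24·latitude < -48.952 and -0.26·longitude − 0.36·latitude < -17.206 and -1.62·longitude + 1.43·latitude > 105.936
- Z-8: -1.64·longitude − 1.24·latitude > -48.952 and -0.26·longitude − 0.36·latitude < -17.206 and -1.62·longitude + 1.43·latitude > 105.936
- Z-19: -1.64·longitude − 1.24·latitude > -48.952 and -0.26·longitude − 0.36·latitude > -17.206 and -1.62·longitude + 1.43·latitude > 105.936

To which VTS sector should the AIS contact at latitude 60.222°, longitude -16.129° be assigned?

Z-8

-1.64·-16.129 − 1.24·60.222 = -48.224, which is > -48.952
-0.26·-16.129 − 0.36·60.222 = -17.486, which is < -17.206
-1.62·-16.129 + 1.43·60.222 = 112.246, which is > 105.936
This sign pattern matches Z-8.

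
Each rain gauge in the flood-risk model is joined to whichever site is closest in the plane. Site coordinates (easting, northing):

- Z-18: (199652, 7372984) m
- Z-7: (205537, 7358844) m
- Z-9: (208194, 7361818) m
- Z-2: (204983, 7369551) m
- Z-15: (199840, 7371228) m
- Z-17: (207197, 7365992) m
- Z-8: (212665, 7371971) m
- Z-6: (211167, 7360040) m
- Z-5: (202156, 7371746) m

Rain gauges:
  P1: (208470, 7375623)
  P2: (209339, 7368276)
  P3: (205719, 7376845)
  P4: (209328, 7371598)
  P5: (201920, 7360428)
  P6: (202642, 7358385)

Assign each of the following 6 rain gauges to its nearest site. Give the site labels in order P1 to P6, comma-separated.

Z-8, Z-17, Z-5, Z-8, Z-7, Z-7

P1 → Z-8 (d²=30935129.00)
P2 → Z-17 (d²=9804820.00)
P3 → Z-5 (d²=38694770.00)
P4 → Z-8 (d²=11274698.00)
P5 → Z-7 (d²=15591745.00)
P6 → Z-7 (d²=8591706.00)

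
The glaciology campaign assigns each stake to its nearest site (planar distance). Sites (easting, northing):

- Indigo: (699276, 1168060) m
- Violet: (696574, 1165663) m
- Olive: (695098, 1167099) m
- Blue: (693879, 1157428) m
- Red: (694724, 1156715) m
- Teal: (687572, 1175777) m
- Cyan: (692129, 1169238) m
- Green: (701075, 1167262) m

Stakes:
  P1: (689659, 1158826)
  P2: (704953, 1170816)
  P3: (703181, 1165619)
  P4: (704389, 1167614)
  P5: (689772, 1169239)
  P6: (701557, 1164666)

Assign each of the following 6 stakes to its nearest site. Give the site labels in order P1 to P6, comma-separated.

P1 → Blue (d²=19762804.00)
P2 → Green (d²=27669800.00)
P3 → Green (d²=7134685.00)
P4 → Green (d²=11106500.00)
P5 → Cyan (d²=5555450.00)
P6 → Green (d²=6971540.00)

Blue, Green, Green, Green, Cyan, Green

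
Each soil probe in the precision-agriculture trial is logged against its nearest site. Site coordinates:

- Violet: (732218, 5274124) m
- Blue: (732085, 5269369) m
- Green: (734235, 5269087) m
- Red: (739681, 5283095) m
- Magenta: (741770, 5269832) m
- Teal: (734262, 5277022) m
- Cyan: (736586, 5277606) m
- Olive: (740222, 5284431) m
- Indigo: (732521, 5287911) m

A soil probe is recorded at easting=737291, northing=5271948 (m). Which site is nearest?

Green

Squared distances to each site:
Violet: 30470305.000; Blue: 33753677.000; Green: 17524457.000; Red: 129967709.000; Magenta: 24538897.000; Teal: 34920317.000; Cyan: 32509989.000; Olive: 164416050.000; Indigo: 277570269.000.
Minimum at Green.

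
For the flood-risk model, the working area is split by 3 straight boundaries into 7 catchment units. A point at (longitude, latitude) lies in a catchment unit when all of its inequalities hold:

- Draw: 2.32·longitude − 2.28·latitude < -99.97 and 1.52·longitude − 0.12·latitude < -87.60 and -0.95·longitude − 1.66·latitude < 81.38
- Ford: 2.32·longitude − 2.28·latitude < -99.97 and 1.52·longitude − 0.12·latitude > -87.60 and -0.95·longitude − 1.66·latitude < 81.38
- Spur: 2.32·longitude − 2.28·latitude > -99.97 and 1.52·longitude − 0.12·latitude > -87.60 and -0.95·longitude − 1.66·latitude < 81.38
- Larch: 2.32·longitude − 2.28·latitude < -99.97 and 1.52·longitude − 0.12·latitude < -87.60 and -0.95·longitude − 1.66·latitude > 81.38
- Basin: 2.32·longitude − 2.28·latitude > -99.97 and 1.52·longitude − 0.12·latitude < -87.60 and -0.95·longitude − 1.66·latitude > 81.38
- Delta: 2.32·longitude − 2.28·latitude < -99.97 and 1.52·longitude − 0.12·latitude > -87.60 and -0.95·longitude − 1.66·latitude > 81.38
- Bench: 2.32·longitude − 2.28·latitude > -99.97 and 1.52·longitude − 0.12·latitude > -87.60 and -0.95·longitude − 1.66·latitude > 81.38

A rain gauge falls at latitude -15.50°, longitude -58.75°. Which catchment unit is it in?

2.32·-58.75 − 2.28·-15.50 = -100.960, which is < -99.97
1.52·-58.75 − 0.12·-15.50 = -87.440, which is > -87.60
-0.95·-58.75 − 1.66·-15.50 = 81.543, which is > 81.38
This sign pattern matches Delta.

Delta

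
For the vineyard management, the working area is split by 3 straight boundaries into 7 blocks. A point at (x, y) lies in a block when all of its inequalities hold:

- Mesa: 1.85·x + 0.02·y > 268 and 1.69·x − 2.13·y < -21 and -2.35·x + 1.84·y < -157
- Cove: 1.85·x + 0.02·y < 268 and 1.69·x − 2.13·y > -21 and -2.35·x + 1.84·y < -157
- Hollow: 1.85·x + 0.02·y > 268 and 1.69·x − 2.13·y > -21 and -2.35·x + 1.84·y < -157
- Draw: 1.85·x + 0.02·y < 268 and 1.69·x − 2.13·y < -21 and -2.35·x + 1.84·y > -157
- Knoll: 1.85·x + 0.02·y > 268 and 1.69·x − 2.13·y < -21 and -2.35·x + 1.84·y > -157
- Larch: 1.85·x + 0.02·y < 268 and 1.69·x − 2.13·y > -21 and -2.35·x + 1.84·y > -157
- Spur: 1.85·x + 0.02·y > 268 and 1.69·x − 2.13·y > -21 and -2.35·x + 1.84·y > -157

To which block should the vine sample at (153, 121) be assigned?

1.85·153 + 0.02·121 = 285.470, which is > 268
1.69·153 − 2.13·121 = 0.840, which is > -21
-2.35·153 + 1.84·121 = -136.910, which is > -157
This sign pattern matches Spur.

Spur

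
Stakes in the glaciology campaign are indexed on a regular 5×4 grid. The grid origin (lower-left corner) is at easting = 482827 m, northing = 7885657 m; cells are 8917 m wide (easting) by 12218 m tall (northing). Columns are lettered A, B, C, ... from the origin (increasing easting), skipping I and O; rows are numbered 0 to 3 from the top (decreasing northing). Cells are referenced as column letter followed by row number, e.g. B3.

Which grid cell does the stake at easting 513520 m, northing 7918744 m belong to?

D1

Column index: ⌊(513520 − 482827) / 8917⌋ = ⌊3.442⌋ = 3 → column D
Row offset from origin: ⌊(7918744 − 7885657) / 12218⌋ = ⌊2.708⌋ = 2 → row 1 (counted from top)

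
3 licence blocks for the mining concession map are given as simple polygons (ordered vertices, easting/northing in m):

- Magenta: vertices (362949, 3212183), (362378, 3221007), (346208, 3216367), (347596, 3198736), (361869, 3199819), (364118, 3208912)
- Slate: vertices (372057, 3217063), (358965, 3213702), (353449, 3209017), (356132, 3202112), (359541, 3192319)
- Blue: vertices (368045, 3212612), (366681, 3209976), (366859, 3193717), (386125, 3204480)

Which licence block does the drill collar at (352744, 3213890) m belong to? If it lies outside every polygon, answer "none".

Cast a ray rightward from (352744, 3213890). For each polygon, the edges (by vertex number in listed order) whose endpoints lie on opposite sides of northing = 3213890, where each meets that height, and whether that is right or left of the point:
Magenta: 1–2 at easting≈362838.5 (right), 3–4 at easting≈346403.0 (left) → 1 crossing.
Slate: 1–2 at easting≈359697.3 (right), 5–1 at easting≈370452.0 (right) → 2 crossings.
Blue: no edge straddles that height → 0 crossings.
Only Magenta has an odd count, so the point is inside Magenta.

Magenta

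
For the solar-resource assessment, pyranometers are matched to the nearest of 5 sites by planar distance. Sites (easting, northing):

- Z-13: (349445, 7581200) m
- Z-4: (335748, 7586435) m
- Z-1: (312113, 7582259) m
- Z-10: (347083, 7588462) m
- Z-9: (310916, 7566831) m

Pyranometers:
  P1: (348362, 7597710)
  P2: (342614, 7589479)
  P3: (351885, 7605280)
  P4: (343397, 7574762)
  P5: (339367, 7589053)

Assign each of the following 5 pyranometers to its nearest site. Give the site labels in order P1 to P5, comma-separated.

Z-10, Z-10, Z-10, Z-13, Z-4

P1 → Z-10 (d²=87161345.00)
P2 → Z-10 (d²=21006250.00)
P3 → Z-10 (d²=305904328.00)
P4 → Z-13 (d²=78026148.00)
P5 → Z-4 (d²=19951085.00)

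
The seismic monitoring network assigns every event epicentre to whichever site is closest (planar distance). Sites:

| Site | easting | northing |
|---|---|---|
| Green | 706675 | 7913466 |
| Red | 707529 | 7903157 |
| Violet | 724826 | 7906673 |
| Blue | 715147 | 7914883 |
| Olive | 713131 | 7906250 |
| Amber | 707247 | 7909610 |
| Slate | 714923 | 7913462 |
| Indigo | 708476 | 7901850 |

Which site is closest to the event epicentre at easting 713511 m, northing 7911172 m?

Squared distances to each site:
Green: 51993332.000; Red: 100024549.000; Violet: 148270226.000; Blue: 16448017.000; Olive: 24370484.000; Amber: 41677540.000; Slate: 7237844.000; Indigo: 112250909.000.
Minimum at Slate.

Slate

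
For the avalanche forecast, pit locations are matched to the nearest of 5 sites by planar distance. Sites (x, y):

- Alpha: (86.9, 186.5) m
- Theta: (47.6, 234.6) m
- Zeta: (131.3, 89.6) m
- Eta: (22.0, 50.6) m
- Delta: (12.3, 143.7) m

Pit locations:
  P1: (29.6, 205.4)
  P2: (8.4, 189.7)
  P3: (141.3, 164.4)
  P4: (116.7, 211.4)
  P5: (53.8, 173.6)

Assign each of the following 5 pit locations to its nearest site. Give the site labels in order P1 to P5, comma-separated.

P1 → Theta (d²=1176.64)
P2 → Delta (d²=2131.21)
P3 → Alpha (d²=3447.77)
P4 → Alpha (d²=1508.05)
P5 → Alpha (d²=1262.02)

Theta, Delta, Alpha, Alpha, Alpha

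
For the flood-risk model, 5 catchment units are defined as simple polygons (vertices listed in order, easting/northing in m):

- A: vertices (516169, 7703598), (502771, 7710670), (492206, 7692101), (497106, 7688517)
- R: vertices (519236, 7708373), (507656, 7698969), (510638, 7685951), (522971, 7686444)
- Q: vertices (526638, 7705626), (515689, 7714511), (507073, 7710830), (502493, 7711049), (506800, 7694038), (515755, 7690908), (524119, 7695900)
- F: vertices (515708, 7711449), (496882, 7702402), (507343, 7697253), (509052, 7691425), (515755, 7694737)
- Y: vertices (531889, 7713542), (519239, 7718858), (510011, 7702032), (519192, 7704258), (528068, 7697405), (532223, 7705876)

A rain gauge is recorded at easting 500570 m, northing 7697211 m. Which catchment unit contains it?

Cast a ray rightward from (500570, 7697211). For each polygon, the edges (by vertex number in listed order) whose endpoints lie on opposite sides of northing = 7697211, where each meets that height, and whether that is right or left of the point:
A: 2–3 at easting≈495113.4 (left), 4–1 at easting≈508095.6 (right) → 1 crossing.
R: 2–3 at easting≈508058.7 (right), 4–1 at easting≈521137.1 (right) → 2 crossings.
Q: 4–5 at easting≈505996.6 (right), 7–1 at easting≈524458.5 (right) → 2 crossings.
F: 3–4 at easting≈507355.3 (right), 5–1 at easting≈515748.0 (right) → 2 crossings.
Y: no edge straddles that height → 0 crossings.
Only A has an odd count, so the point is inside A.

A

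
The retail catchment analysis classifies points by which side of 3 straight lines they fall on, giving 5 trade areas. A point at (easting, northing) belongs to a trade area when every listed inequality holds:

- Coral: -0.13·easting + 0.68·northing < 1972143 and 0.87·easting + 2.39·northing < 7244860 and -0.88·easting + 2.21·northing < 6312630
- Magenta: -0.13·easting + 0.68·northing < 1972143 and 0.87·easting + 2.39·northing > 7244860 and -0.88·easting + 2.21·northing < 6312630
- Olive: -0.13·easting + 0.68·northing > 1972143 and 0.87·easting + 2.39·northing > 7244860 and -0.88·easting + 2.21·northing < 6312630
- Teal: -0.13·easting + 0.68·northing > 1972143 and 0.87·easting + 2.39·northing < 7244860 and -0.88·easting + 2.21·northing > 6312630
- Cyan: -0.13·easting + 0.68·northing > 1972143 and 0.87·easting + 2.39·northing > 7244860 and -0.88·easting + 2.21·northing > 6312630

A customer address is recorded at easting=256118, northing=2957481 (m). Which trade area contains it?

-0.13·256118 + 0.68·2957481 = 1977791.740, which is > 1972143
0.87·256118 + 2.39·2957481 = 7291202.250, which is > 7244860
-0.88·256118 + 2.21·2957481 = 6310649.170, which is < 6312630
This sign pattern matches Olive.

Olive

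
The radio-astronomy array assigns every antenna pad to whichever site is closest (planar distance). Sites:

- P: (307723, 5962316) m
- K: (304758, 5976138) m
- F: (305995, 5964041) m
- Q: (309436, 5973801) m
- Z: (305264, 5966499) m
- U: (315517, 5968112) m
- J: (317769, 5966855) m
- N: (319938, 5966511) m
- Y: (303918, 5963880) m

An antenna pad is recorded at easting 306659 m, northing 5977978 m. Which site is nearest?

Squared distances to each site:
P: 246430340.000; K: 6999401.000; F: 194680865.000; Q: 25159058.000; Z: 133713466.000; U: 175802120.000; J: 247153229.000; N: 307823930.000; Y: 206266685.000.
Minimum at K.

K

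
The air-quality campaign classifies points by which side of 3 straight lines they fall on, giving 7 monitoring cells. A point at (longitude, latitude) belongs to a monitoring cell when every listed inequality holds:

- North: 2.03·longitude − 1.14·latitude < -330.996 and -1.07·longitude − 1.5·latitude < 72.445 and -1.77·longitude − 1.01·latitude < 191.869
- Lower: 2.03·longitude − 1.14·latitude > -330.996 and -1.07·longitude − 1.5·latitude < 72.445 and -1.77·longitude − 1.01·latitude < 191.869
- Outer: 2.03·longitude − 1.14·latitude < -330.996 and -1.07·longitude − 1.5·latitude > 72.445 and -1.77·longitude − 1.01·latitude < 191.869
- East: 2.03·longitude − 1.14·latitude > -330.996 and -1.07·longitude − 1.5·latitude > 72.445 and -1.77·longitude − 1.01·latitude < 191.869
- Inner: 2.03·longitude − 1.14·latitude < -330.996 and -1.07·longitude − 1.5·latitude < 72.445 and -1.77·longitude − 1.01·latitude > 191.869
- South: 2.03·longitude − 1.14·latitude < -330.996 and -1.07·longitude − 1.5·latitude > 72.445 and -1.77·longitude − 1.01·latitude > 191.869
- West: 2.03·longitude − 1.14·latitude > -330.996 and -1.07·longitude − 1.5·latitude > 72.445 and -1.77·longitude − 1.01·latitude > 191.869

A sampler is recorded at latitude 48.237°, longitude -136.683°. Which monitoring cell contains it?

2.03·-136.683 − 1.14·48.237 = -332.457, which is < -330.996
-1.07·-136.683 − 1.5·48.237 = 73.895, which is > 72.445
-1.77·-136.683 − 1.01·48.237 = 193.210, which is > 191.869
This sign pattern matches South.

South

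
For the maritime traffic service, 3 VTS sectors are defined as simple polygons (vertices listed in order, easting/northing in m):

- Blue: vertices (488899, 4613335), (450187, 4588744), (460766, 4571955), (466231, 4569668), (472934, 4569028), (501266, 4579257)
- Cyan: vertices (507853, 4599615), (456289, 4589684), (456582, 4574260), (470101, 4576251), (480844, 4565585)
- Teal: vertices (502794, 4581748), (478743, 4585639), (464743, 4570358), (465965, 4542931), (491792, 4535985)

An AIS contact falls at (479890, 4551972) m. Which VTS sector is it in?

Teal

Cast a ray rightward from (479890, 4551972). For each polygon, the edges (by vertex number in listed order) whose endpoints lie on opposite sides of northing = 4551972, where each meets that height, and whether that is right or left of the point:
Blue: no edge straddles that height → 0 crossings.
Cyan: no edge straddles that height → 0 crossings.
Teal: 3–4 at easting≈465562.2 (left), 5–1 at easting≈495635.5 (right) → 1 crossing.
Only Teal has an odd count, so the point is inside Teal.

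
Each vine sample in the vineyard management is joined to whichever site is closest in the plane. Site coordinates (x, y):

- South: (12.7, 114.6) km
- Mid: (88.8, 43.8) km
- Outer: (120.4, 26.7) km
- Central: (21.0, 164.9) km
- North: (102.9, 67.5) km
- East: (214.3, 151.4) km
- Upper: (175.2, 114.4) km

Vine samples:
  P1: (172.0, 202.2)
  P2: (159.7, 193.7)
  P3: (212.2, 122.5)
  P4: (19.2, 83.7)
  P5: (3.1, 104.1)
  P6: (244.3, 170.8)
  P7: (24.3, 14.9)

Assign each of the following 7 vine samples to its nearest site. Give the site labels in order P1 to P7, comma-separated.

P1 → East (d²=4369.93)
P2 → East (d²=4770.45)
P3 → East (d²=839.62)
P4 → South (d²=997.06)
P5 → South (d²=202.41)
P6 → East (d²=1276.36)
P7 → Mid (d²=4995.46)

East, East, East, South, South, East, Mid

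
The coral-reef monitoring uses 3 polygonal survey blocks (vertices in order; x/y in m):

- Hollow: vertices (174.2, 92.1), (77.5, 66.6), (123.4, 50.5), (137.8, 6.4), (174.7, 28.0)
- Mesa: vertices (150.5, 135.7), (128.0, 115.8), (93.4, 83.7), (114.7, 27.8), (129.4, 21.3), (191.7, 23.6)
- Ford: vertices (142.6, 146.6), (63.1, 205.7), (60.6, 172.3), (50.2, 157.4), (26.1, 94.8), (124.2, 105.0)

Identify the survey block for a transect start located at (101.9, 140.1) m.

Cast a ray rightward from (101.9, 140.1). For each polygon, the edges (by vertex number in listed order) whose endpoints lie on opposite sides of y = 140.1, where each meets that height, and whether that is right or left of the point:
Hollow: no edge straddles that height → 0 crossings.
Mesa: no edge straddles that height → 0 crossings.
Ford: 4–5 at x≈43.54 (left), 6–1 at x≈139.72 (right) → 1 crossing.
Only Ford has an odd count, so the point is inside Ford.

Ford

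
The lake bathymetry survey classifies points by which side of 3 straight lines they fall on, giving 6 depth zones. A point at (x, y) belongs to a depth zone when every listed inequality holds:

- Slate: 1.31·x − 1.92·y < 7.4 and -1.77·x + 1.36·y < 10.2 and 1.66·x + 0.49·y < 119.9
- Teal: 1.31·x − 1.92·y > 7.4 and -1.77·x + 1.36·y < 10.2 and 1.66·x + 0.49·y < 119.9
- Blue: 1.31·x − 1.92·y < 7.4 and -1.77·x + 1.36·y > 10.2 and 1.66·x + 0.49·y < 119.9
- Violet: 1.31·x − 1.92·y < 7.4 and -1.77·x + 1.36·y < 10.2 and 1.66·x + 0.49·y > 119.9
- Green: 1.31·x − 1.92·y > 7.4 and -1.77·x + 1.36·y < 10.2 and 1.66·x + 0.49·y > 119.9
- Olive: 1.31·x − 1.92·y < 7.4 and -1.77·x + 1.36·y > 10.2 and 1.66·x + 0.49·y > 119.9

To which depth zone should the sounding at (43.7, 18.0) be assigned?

1.31·43.7 − 1.92·18.0 = 22.687, which is > 7.4
-1.77·43.7 + 1.36·18.0 = -52.869, which is < 10.2
1.66·43.7 + 0.49·18.0 = 81.362, which is < 119.9
This sign pattern matches Teal.

Teal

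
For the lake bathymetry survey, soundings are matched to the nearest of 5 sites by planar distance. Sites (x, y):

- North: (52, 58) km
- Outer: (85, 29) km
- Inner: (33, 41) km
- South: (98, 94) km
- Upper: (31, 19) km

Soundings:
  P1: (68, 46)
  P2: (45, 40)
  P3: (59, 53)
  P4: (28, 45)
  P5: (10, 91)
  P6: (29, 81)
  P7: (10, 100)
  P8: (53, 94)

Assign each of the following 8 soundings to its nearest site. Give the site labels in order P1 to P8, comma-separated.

P1 → North (d²=400.00)
P2 → Inner (d²=145.00)
P3 → North (d²=74.00)
P4 → Inner (d²=41.00)
P5 → North (d²=2853.00)
P6 → North (d²=1058.00)
P7 → North (d²=3528.00)
P8 → North (d²=1297.00)

North, Inner, North, Inner, North, North, North, North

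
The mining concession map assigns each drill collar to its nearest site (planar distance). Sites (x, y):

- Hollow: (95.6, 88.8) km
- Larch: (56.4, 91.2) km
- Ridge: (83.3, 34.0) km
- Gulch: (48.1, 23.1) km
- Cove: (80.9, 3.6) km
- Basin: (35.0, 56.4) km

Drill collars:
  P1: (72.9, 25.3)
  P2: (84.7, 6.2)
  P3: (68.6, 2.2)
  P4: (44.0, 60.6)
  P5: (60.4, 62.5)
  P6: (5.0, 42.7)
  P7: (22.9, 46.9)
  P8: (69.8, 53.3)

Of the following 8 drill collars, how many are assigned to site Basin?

P1 → Ridge
P2 → Cove
P3 → Cove
P4 → Basin
P5 → Basin
P6 → Basin
P7 → Basin
P8 → Ridge
4 of the 8 go to Basin.

4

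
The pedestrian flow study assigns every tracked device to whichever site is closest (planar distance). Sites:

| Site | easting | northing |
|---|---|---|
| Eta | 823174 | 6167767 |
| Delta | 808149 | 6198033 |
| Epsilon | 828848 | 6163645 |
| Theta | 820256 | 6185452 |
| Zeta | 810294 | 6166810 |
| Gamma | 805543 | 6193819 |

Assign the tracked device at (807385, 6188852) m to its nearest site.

Squared distances to each site:
Eta: 693869746.000; Delta: 84874457.000; Epsilon: 1096053218.000; Theta: 177222641.000; Zeta: 494312045.000; Gamma: 28064053.000.
Minimum at Gamma.

Gamma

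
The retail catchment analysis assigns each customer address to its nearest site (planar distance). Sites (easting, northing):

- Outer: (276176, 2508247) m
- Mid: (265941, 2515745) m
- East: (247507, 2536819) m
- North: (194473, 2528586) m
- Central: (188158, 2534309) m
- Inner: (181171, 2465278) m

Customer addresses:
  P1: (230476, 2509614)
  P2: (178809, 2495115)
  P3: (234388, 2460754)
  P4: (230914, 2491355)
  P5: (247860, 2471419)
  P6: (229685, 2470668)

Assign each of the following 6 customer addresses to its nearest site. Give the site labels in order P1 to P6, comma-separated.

P1 → East (d²=1030166986.00)
P2 → Inner (d²=895825613.00)
P3 → Inner (d²=2852515665.00)
P4 → Mid (d²=1821762829.00)
P5 → Outer (d²=2158097440.00)
P6 → Inner (d²=2382660296.00)

East, Inner, Inner, Mid, Outer, Inner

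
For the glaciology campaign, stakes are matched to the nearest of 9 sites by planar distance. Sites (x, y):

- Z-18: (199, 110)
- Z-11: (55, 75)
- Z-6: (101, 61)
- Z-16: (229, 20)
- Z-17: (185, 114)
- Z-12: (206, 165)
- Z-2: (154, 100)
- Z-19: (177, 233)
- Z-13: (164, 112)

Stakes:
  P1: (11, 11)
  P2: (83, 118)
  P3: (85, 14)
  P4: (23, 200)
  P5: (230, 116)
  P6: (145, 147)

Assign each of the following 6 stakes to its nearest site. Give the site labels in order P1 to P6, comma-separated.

P1 → Z-11 (d²=6032.00)
P2 → Z-11 (d²=2633.00)
P3 → Z-6 (d²=2465.00)
P4 → Z-11 (d²=16649.00)
P5 → Z-18 (d²=997.00)
P6 → Z-13 (d²=1586.00)

Z-11, Z-11, Z-6, Z-11, Z-18, Z-13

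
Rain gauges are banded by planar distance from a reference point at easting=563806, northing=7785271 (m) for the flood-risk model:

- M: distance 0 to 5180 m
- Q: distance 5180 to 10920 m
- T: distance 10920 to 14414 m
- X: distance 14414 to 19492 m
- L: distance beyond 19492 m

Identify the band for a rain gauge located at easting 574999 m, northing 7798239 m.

Distance = √((574999−563806)² + (7798239−7785271)²) = √(125283249.000 + 168169024.000) = 17130.449 m.
14414 ≤ 17130.449 < 19492 → X.

X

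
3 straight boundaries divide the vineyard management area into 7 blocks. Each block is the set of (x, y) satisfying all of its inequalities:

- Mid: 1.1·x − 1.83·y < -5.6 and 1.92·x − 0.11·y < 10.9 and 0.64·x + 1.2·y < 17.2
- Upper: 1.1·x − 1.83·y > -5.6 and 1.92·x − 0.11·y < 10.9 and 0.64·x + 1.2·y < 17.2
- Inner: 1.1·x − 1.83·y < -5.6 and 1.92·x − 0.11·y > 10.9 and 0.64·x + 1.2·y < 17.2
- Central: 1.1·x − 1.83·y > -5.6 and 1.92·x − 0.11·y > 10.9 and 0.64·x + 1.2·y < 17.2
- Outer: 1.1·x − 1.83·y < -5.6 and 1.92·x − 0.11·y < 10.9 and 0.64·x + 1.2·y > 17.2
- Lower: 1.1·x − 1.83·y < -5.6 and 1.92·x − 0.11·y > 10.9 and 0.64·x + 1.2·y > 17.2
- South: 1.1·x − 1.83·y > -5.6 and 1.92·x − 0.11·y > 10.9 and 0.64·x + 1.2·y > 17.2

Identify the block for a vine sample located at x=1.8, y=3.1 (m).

Upper

1.1·1.8 − 1.83·3.1 = -3.693, which is > -5.6
1.92·1.8 − 0.11·3.1 = 3.115, which is < 10.9
0.64·1.8 + 1.2·3.1 = 4.872, which is < 17.2
This sign pattern matches Upper.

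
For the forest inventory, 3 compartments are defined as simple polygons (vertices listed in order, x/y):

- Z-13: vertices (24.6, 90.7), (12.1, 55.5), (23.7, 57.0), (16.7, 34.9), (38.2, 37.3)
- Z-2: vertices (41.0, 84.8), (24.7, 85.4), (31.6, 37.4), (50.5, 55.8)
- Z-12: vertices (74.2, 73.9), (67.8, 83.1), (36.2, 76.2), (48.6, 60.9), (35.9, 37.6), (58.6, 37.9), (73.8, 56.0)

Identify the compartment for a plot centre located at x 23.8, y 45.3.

Cast a ray rightward from (23.8, 45.3). For each polygon, the edges (by vertex number in listed order) whose endpoints lie on opposite sides of y = 45.3, where each meets that height, and whether that is right or left of the point:
Z-13: 3–4 at x≈19.99 (left), 5–1 at x≈36.16 (right) → 1 crossing.
Z-2: 2–3 at x≈30.46 (right), 3–4 at x≈39.71 (right) → 2 crossings.
Z-12: 4–5 at x≈40.10 (right), 6–7 at x≈64.81 (right) → 2 crossings.
Only Z-13 has an odd count, so the point is inside Z-13.

Z-13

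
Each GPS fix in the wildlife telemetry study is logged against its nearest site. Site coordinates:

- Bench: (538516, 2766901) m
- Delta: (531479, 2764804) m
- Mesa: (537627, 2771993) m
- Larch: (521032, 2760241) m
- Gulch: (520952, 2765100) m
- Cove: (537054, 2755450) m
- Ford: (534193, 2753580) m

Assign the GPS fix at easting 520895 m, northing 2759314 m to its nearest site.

Squared distances to each site:
Bench: 368062210.000; Delta: 142161156.000; Mesa: 440716865.000; Larch: 878098.000; Gulch: 33481045.000; Cove: 276043777.000; Ford: 209715560.000.
Minimum at Larch.

Larch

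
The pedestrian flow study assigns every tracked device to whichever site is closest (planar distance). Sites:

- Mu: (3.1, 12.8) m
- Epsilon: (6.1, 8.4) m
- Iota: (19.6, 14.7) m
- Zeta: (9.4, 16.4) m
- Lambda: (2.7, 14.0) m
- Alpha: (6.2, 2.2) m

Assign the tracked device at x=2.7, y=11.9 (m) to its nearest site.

Squared distances to each site:
Mu: 0.970; Epsilon: 23.810; Iota: 293.450; Zeta: 65.140; Lambda: 4.410; Alpha: 106.340.
Minimum at Mu.

Mu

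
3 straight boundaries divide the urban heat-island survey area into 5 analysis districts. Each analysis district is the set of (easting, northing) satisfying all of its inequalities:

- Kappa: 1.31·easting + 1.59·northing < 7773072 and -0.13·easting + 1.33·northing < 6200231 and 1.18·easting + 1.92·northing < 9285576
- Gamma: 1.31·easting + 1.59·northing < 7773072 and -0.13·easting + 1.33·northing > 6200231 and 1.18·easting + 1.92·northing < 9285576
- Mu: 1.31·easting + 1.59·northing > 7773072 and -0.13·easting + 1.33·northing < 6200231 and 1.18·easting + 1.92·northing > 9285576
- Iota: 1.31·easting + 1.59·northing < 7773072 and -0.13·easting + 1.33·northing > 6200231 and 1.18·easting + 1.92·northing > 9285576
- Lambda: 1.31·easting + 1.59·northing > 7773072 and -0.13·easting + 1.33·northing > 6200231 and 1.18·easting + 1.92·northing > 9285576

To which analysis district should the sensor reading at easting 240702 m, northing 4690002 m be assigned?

Iota

1.31·240702 + 1.59·4690002 = 7772422.800, which is < 7773072
-0.13·240702 + 1.33·4690002 = 6206411.400, which is > 6200231
1.18·240702 + 1.92·4690002 = 9288832.200, which is > 9285576
This sign pattern matches Iota.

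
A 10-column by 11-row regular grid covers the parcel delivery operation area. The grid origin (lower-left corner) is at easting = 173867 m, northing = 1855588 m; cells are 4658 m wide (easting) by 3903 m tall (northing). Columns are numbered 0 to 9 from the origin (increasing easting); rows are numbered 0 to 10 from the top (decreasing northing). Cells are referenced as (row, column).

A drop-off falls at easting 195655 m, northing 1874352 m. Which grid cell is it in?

(6, 4)

Column index: ⌊(195655 − 173867) / 4658⌋ = ⌊4.678⌋ = 4
Row offset from origin: ⌊(1874352 − 1855588) / 3903⌋ = ⌊4.808⌋ = 4 → row 6 (counted from top)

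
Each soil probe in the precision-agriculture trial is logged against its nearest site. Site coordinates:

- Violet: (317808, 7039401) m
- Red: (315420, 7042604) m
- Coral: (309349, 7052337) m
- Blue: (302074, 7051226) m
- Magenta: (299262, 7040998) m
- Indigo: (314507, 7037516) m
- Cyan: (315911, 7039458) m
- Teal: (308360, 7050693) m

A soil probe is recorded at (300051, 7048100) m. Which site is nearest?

Blue

Squared distances to each site:
Violet: 390983650.000; Red: 266412177.000; Coral: 104404973.000; Blue: 13864405.000; Magenta: 51060925.000; Indigo: 320996992.000; Cyan: 326223764.000; Teal: 75763130.000.
Minimum at Blue.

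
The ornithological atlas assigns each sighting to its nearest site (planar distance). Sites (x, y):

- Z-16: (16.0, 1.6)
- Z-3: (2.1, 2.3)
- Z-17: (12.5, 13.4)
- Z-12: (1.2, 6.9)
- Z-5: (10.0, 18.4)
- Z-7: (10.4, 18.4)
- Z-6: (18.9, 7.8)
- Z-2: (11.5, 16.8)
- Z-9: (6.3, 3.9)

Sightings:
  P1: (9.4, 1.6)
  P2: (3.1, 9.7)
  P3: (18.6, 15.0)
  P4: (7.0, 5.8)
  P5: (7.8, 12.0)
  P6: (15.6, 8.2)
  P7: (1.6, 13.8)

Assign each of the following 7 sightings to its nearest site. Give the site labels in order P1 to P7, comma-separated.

Z-9, Z-12, Z-17, Z-9, Z-17, Z-6, Z-12

P1 → Z-9 (d²=14.90)
P2 → Z-12 (d²=11.45)
P3 → Z-17 (d²=39.77)
P4 → Z-9 (d²=4.10)
P5 → Z-17 (d²=24.05)
P6 → Z-6 (d²=11.05)
P7 → Z-12 (d²=47.77)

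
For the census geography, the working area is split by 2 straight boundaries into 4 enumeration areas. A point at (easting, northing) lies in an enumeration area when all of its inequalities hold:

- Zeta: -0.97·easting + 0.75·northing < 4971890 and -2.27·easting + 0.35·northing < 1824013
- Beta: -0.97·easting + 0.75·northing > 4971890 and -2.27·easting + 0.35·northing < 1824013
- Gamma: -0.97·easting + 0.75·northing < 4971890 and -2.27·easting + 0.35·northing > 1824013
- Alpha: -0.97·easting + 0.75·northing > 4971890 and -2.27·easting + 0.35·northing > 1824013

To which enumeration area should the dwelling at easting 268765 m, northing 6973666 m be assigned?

-0.97·268765 + 0.75·6973666 = 4969547.450, which is < 4971890
-2.27·268765 + 0.35·6973666 = 1830686.550, which is > 1824013
This sign pattern matches Gamma.

Gamma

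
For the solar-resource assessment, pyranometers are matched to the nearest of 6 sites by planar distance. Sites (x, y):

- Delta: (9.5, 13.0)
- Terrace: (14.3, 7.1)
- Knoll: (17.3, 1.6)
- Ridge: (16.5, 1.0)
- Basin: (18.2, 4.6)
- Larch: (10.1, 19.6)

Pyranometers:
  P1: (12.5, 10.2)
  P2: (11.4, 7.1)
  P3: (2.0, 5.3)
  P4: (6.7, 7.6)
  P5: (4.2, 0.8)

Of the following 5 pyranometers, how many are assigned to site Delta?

P1 → Terrace
P2 → Terrace
P3 → Delta
P4 → Delta
P5 → Terrace
2 of the 5 go to Delta.

2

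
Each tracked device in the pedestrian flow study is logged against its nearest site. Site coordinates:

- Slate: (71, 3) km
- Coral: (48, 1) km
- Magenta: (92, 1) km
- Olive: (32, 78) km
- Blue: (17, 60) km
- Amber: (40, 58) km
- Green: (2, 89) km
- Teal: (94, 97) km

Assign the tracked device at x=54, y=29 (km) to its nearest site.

Squared distances to each site:
Slate: 965.000; Coral: 820.000; Magenta: 2228.000; Olive: 2885.000; Blue: 2330.000; Amber: 1037.000; Green: 6304.000; Teal: 6224.000.
Minimum at Coral.

Coral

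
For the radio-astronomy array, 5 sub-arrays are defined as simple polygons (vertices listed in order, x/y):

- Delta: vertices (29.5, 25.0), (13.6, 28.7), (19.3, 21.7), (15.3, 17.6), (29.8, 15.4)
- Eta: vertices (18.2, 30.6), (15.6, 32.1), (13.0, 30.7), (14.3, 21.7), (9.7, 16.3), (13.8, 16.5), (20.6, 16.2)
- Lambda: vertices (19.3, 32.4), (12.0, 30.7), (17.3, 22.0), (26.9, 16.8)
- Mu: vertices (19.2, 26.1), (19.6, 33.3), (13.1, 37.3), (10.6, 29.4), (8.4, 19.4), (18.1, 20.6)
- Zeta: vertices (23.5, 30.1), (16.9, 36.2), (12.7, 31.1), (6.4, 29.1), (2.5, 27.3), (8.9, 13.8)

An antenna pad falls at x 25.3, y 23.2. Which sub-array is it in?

Cast a ray rightward from (25.3, 23.2). For each polygon, the edges (by vertex number in listed order) whose endpoints lie on opposite sides of y = 23.2, where each meets that height, and whether that is right or left of the point:
Delta: 2–3 at x≈18.08 (left), 5–1 at x≈29.56 (right) → 1 crossing.
Eta: 3–4 at x≈14.08 (left), 7–1 at x≈19.43 (left) → 0 crossings.
Lambda: 2–3 at x≈16.57 (left), 4–1 at x≈23.78 (left) → 0 crossings.
Mu: 4–5 at x≈9.24 (left), 6–1 at x≈18.62 (left) → 0 crossings.
Zeta: 5–6 at x≈4.44 (left), 6–1 at x≈17.32 (left) → 0 crossings.
Only Delta has an odd count, so the point is inside Delta.

Delta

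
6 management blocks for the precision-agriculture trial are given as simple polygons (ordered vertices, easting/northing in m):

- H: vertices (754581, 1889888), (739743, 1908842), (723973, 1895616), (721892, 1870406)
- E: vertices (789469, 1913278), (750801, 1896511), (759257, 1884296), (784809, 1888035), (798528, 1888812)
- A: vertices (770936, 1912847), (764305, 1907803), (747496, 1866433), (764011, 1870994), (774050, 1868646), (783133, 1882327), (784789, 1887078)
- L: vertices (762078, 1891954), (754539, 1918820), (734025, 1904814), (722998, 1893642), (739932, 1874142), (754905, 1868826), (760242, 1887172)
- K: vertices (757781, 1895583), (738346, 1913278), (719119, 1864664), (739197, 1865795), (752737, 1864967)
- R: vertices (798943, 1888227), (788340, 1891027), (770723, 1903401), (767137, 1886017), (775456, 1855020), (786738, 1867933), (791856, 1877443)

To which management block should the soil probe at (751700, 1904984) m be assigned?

Cast a ray rightward from (751700, 1904984). For each polygon, the edges (by vertex number in listed order) whose endpoints lie on opposite sides of northing = 1904984, where each meets that height, and whether that is right or left of the point:
H: 1–2 at easting≈742763.2 (left), 2–3 at easting≈735142.9 (left) → 0 crossings.
E: 1–2 at easting≈770341.4 (right), 5–1 at easting≈792540.0 (right) → 2 crossings.
A: 2–3 at easting≈763159.6 (right), 7–1 at easting≈775163.0 (right) → 2 crossings.
L: 1–2 at easting≈758421.6 (right), 2–3 at easting≈734274.0 (left) → 1 crossing.
K: 1–2 at easting≈747455.6 (left), 2–3 at easting≈735065.7 (left) → 0 crossings.
R: no edge straddles that height → 0 crossings.
Only L has an odd count, so the point is inside L.

L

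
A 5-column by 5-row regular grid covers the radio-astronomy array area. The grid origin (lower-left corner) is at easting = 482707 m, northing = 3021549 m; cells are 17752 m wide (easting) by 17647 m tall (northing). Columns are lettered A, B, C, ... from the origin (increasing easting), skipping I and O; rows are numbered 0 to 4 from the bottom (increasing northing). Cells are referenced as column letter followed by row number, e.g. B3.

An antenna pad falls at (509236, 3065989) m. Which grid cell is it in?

Column index: ⌊(509236 − 482707) / 17752⌋ = ⌊1.494⌋ = 1 → column B
Row offset from origin: ⌊(3065989 − 3021549) / 17647⌋ = ⌊2.518⌋ = 2 → row 2

B2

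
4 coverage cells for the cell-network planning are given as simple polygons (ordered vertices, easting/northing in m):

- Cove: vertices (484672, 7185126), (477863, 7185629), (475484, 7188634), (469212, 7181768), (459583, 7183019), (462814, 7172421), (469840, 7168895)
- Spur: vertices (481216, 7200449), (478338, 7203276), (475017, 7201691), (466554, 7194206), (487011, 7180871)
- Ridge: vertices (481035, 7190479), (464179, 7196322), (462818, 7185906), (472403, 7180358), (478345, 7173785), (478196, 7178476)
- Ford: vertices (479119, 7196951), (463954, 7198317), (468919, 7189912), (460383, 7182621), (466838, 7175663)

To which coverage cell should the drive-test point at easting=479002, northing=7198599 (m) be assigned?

Cast a ray rightward from (479002, 7198599). For each polygon, the edges (by vertex number in listed order) whose endpoints lie on opposite sides of northing = 7198599, where each meets that height, and whether that is right or left of the point:
Cove: no edge straddles that height → 0 crossings.
Spur: 3–4 at easting≈471521.0 (left), 5–1 at easting≈481763.6 (right) → 1 crossing.
Ridge: no edge straddles that height → 0 crossings.
Ford: no edge straddles that height → 0 crossings.
Only Spur has an odd count, so the point is inside Spur.

Spur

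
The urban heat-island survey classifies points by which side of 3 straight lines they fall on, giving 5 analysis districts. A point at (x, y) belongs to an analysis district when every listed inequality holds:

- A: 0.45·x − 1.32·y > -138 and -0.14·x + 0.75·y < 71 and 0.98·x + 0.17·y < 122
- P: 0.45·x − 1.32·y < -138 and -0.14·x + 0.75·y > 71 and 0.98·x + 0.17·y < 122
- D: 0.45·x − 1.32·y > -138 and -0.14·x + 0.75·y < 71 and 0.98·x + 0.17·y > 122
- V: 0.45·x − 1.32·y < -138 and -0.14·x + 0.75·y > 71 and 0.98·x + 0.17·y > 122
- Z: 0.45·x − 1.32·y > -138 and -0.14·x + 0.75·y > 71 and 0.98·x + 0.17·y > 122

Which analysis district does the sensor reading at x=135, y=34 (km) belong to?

0.45·135 − 1.32·34 = 15.870, which is > -138
-0.14·135 + 0.75·34 = 6.600, which is < 71
0.98·135 + 0.17·34 = 138.080, which is > 122
This sign pattern matches D.

D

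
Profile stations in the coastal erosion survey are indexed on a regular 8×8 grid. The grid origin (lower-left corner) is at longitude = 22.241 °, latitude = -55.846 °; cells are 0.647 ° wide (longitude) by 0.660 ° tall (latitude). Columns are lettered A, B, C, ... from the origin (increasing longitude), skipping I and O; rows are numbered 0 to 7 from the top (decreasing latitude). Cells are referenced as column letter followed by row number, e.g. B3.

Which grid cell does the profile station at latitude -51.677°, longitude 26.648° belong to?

G1

Column index: ⌊(26.648 − 22.241) / 0.647⌋ = ⌊6.811⌋ = 6 → column G
Row offset from origin: ⌊(-51.677 − -55.846) / 0.660⌋ = ⌊6.317⌋ = 6 → row 1 (counted from top)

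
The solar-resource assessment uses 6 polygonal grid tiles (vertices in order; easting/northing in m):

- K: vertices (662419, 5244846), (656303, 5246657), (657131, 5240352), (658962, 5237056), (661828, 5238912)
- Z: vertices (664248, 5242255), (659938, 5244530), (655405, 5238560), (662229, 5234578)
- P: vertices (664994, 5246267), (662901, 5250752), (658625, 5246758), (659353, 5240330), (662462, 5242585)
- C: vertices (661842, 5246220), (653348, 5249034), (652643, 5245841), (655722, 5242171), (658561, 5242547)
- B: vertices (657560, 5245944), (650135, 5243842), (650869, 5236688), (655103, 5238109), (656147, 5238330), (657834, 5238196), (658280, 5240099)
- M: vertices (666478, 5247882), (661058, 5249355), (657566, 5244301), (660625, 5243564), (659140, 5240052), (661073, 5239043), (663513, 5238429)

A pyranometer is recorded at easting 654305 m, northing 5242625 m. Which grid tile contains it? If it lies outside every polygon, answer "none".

B

Cast a ray rightward from (654305, 5242625). For each polygon, the edges (by vertex number in listed order) whose endpoints lie on opposite sides of northing = 5242625, where each meets that height, and whether that is right or left of the point:
K: 2–3 at easting≈656832.5 (right), 5–1 at easting≈662197.8 (right) → 2 crossings.
Z: 1–2 at easting≈663547.0 (right), 2–3 at easting≈658491.5 (right) → 2 crossings.
P: 3–4 at easting≈659093.1 (right), 5–1 at easting≈662489.5 (right) → 2 crossings.
C: 3–4 at easting≈655341.1 (right), 5–1 at easting≈658630.7 (right) → 2 crossings.
B: 2–3 at easting≈650259.9 (left), 7–1 at easting≈657968.8 (right) → 1 crossing.
M: 4–5 at easting≈660228.0 (right), 7–1 at easting≈664829.1 (right) → 2 crossings.
Only B has an odd count, so the point is inside B.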